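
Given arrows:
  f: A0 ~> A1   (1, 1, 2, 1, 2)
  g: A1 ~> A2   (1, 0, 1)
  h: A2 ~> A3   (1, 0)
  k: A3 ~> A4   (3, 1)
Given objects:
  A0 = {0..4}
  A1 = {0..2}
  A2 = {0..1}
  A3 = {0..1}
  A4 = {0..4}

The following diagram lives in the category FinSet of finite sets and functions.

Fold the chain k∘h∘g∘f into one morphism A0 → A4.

  0 f~>1 g~>0 h~>1 k~>1
  1 f~>1 g~>0 h~>1 k~>1
  2 f~>2 g~>1 h~>0 k~>3
  3 f~>1 g~>0 h~>1 k~>1
  4 f~>2 g~>1 h~>0 k~>3
composite: (1, 1, 3, 1, 3)

Answer: (1, 1, 3, 1, 3)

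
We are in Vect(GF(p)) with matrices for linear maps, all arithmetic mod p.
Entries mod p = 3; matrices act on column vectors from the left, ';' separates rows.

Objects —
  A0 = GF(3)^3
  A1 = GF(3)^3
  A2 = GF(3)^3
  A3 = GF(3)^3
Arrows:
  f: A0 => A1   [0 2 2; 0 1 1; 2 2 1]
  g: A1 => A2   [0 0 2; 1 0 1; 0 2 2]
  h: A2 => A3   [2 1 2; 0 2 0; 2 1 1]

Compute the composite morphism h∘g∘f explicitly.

  e0=(1,0,0) f=>(0,0,2) g=>(1,2,1) h=>(0,1,2)
  e1=(0,1,0) f=>(2,1,2) g=>(1,1,0) h=>(0,2,0)
  e2=(0,0,1) f=>(2,1,1) g=>(2,0,1) h=>(0,0,2)
⟦path⟧: [0 0 0; 1 2 0; 2 0 2]

Answer: [0 0 0; 1 2 0; 2 0 2]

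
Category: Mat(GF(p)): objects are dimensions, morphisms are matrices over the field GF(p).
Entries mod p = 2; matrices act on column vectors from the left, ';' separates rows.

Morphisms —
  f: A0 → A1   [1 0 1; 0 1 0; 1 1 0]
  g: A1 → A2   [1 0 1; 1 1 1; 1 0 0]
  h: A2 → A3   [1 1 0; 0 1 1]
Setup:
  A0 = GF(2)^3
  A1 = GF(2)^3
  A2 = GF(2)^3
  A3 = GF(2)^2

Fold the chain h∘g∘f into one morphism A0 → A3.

Answer: [0 1 0; 1 0 0]

Derivation:
  e0=⟨1,0,0⟩ f→⟨1,0,1⟩ g→⟨0,0,1⟩ h→⟨0,1⟩
  e1=⟨0,1,0⟩ f→⟨0,1,1⟩ g→⟨1,0,0⟩ h→⟨1,0⟩
  e2=⟨0,0,1⟩ f→⟨1,0,0⟩ g→⟨1,1,1⟩ h→⟨0,0⟩
result: [0 1 0; 1 0 0]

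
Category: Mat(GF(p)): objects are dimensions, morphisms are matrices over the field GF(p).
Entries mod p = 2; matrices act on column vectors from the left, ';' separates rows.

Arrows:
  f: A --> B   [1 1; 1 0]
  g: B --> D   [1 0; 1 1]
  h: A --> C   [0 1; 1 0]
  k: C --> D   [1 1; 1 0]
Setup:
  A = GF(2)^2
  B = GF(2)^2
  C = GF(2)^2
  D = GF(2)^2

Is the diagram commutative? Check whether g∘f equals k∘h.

Answer: COMMUTES

Work:
1) trace f;g:
  e0=⟨1,0⟩ f-->⟨1,1⟩ g-->⟨1,0⟩
  e1=⟨0,1⟩ f-->⟨1,0⟩ g-->⟨1,1⟩
  result₁ = [1 1; 0 1]
2) trace h;k:
  e0=⟨1,0⟩ h-->⟨0,1⟩ k-->⟨1,0⟩
  e1=⟨0,1⟩ h-->⟨1,0⟩ k-->⟨1,1⟩
  result₂ = [1 1; 0 1]
Equal? YES — commutes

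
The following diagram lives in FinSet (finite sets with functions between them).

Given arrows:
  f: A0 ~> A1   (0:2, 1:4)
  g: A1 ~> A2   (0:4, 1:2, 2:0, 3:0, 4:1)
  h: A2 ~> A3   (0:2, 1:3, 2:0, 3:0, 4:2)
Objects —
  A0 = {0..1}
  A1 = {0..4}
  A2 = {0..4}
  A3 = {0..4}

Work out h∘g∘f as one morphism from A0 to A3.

  0 f~>2 g~>0 h~>2
  1 f~>4 g~>1 h~>3
composite: (0:2, 1:3)

Answer: (0:2, 1:3)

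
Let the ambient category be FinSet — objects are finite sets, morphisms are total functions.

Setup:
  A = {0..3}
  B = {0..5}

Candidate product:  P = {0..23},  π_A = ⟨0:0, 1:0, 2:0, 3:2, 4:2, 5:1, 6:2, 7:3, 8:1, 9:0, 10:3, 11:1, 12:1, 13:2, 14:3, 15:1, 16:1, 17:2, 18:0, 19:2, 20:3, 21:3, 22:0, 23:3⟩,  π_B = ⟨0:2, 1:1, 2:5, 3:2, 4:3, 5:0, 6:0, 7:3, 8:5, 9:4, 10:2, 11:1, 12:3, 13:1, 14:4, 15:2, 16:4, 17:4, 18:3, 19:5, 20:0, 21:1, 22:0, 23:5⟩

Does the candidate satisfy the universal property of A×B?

|A|·|B| = 4·6 = 24;  |P| = 24
Check the pairing map k ↦ (π_A(k), π_B(k)):
  0 : (0,2)
  1 : (0,1)
  2 : (0,5)
  3 : (2,2)
  4 : (2,3)
  5 : (1,0)
  6 : (2,0)
  7 : (3,3)
  8 : (1,5)
  9 : (0,4)
  10 : (3,2)
  11 : (1,1)
  12 : (1,3)
  13 : (2,1)
  14 : (3,4)
  15 : (1,2)
  16 : (1,4)
  17 : (2,4)
  18 : (0,3)
  19 : (2,5)
  20 : (3,0)
  21 : (3,1)
  22 : (0,0)
  23 : (3,5)
distinct pairs in image: 24 / 24 needed
  → bijection onto A×B; projections well-typed.

Answer: VALID PRODUCT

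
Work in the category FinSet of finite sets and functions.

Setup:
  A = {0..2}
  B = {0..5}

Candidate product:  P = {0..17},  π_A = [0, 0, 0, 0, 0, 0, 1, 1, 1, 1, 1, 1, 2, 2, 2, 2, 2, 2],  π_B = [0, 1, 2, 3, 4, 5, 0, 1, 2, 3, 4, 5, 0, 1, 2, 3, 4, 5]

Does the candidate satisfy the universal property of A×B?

Answer: VALID PRODUCT

Work:
|A|·|B| = 3·6 = 18;  |P| = 18
Check the pairing map k ↦ (π_A(k), π_B(k)):
  0 : (0,0)
  1 : (0,1)
  2 : (0,2)
  3 : (0,3)
  4 : (0,4)
  5 : (0,5)
  6 : (1,0)
  7 : (1,1)
  8 : (1,2)
  9 : (1,3)
  10 : (1,4)
  11 : (1,5)
  12 : (2,0)
  13 : (2,1)
  14 : (2,2)
  15 : (2,3)
  16 : (2,4)
  17 : (2,5)
distinct pairs in image: 18 / 18 needed
  → bijection onto A×B; projections well-typed.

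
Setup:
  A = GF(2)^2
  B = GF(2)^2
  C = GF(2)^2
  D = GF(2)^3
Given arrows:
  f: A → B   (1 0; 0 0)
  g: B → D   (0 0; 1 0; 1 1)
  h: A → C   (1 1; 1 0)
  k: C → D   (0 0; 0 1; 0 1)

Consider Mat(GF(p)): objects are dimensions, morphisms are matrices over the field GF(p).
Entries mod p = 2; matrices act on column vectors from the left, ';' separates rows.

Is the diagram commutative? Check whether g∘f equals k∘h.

1) trace f;g:
  e0=[1,0] f→[1,0] g→[0,1,1]
  e1=[0,1] f→[0,0] g→[0,0,0]
  composite₁ = (0 0; 1 0; 1 0)
2) trace h;k:
  e0=[1,0] h→[1,1] k→[0,1,1]
  e1=[0,1] h→[1,0] k→[0,0,0]
  composite₂ = (0 0; 1 0; 1 0)
Equal? YES — commutes

Answer: COMMUTES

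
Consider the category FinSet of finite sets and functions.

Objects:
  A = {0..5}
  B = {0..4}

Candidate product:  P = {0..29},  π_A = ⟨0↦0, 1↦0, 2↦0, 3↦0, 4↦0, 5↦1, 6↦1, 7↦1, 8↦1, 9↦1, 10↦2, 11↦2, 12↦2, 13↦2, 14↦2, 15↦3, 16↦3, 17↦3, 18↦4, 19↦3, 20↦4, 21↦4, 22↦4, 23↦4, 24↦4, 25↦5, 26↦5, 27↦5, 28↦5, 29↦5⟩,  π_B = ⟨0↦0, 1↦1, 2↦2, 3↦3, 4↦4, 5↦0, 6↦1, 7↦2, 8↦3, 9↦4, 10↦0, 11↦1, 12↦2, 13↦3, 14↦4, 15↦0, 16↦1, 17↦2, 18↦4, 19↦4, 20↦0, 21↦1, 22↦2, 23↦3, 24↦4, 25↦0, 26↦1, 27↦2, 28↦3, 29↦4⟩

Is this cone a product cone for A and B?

|A|·|B| = 6·5 = 30;  |P| = 30
Check the pairing map k ↦ (π_A(k), π_B(k)):
  0 ↦ (0,0)
  1 ↦ (0,1)
  2 ↦ (0,2)
  3 ↦ (0,3)
  4 ↦ (0,4)
  5 ↦ (1,0)
  6 ↦ (1,1)
  7 ↦ (1,2)
  8 ↦ (1,3)
  9 ↦ (1,4)
  10 ↦ (2,0)
  11 ↦ (2,1)
  12 ↦ (2,2)
  13 ↦ (2,3)
  14 ↦ (2,4)
  15 ↦ (3,0)
  16 ↦ (3,1)
  17 ↦ (3,2)
  18 ↦ (4,4)
  19 ↦ (3,4)
  20 ↦ (4,0)
  21 ↦ (4,1)
  22 ↦ (4,2)
  23 ↦ (4,3)
  24 ↦ (4,4)  ✗ repeats pair of k=18
  25 ↦ (5,0)
  26 ↦ (5,1)
  27 ↦ (5,2)
  28 ↦ (5,3)
  29 ↦ (5,4)
distinct pairs in image: 29 / 30 needed
  → (4,4) hit at k=18 and k=24

Answer: NOT A VALID PRODUCT — duplicate pair at indices 24,18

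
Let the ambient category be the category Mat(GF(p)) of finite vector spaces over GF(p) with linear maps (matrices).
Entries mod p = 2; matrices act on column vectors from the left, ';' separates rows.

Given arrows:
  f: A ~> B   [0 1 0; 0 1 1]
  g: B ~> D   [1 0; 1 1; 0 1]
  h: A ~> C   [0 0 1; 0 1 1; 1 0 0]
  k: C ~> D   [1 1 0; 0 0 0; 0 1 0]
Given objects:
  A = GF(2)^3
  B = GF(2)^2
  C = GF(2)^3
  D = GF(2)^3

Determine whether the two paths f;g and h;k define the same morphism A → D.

Answer: DOES NOT COMMUTE

Work:
Along f;g (path 1):
  e0=⟨1,0,0⟩ f~>⟨0,0⟩ g~>⟨0,0,0⟩
  e1=⟨0,1,0⟩ f~>⟨1,1⟩ g~>⟨1,0,1⟩
  e2=⟨0,0,1⟩ f~>⟨0,1⟩ g~>⟨0,1,1⟩
  composite₁ = [0 1 0; 0 0 1; 0 1 1]
Along h;k (path 2):
  e0=⟨1,0,0⟩ h~>⟨0,0,1⟩ k~>⟨0,0,0⟩
  e1=⟨0,1,0⟩ h~>⟨0,1,0⟩ k~>⟨1,0,1⟩
  e2=⟨0,0,1⟩ h~>⟨1,1,0⟩ k~>⟨0,0,1⟩
  composite₂ = [0 1 0; 0 0 0; 0 1 1]
Equal? NO — does not commute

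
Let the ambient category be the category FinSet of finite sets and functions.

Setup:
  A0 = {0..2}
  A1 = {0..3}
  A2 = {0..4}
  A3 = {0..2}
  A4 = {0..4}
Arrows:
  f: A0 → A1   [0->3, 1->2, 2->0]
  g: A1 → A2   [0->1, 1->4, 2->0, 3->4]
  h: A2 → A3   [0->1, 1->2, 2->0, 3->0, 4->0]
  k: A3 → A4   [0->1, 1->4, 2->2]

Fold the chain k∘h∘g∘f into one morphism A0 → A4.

  0 f→3 g→4 h→0 k→1
  1 f→2 g→0 h→1 k→4
  2 f→0 g→1 h→2 k→2
composite: [0->1, 1->4, 2->2]

Answer: [0->1, 1->4, 2->2]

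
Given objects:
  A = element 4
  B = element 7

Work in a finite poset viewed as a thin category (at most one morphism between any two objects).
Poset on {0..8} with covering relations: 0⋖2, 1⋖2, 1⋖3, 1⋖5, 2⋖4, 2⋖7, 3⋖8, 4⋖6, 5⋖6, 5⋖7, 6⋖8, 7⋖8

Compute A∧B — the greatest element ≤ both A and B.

Answer: A∧B = 2

Trace:
Common predecessors of 4,7: {0,1,2}
  0 ⊑ 2
  1 ⊑ 2
  2 ⊑ 2
glb = 2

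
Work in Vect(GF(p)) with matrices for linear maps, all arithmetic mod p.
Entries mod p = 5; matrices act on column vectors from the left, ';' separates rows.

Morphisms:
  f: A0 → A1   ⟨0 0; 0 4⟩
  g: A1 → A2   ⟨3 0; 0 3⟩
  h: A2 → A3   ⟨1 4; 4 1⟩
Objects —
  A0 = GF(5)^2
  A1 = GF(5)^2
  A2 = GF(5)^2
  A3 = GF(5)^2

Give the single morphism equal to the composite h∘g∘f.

Answer: ⟨0 3; 0 2⟩

Derivation:
  e0=⟨1,0⟩ f→⟨0,0⟩ g→⟨0,0⟩ h→⟨0,0⟩
  e1=⟨0,1⟩ f→⟨0,4⟩ g→⟨0,2⟩ h→⟨3,2⟩
⟦path⟧: ⟨0 3; 0 2⟩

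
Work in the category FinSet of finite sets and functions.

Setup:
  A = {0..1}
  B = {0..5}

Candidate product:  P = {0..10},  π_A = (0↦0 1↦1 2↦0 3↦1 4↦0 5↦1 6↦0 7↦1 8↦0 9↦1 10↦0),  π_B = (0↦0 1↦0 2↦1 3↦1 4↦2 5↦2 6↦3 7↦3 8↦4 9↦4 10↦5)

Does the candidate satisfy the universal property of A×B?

Answer: NOT A VALID PRODUCT — |P|=11 ≠ |A|·|B|=12

Trace:
|A|·|B| = 2·6 = 12;  |P| = 11
  → cardinalities differ; no bijection possible.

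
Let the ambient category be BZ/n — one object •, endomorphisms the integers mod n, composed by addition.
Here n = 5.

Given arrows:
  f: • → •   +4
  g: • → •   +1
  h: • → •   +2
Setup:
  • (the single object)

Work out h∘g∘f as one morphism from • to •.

Answer: +2

Work:
  0 +4≡4 +1≡0 +2≡2  (mod 5)
composite: +2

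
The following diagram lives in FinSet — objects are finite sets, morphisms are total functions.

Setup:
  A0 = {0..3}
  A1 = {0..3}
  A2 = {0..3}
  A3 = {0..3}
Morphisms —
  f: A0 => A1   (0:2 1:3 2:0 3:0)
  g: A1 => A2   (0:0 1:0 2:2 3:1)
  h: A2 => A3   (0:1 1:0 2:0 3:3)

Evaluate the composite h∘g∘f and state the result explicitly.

  0 f=>2 g=>2 h=>0
  1 f=>3 g=>1 h=>0
  2 f=>0 g=>0 h=>1
  3 f=>0 g=>0 h=>1
composite: (0:0 1:0 2:1 3:1)

Answer: (0:0 1:0 2:1 3:1)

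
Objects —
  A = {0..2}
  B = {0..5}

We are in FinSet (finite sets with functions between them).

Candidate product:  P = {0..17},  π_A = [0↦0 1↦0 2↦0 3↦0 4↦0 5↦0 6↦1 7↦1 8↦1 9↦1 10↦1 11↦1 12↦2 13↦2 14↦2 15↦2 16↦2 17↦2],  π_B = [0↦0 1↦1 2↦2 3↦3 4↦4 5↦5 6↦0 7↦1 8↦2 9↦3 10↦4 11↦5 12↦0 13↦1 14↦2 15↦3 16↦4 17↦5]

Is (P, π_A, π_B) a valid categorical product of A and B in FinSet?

Answer: VALID PRODUCT

Derivation:
|A|·|B| = 3·6 = 18;  |P| = 18
Check the pairing map k ↦ (π_A(k), π_B(k)):
  0 ↦ (0,0)
  1 ↦ (0,1)
  2 ↦ (0,2)
  3 ↦ (0,3)
  4 ↦ (0,4)
  5 ↦ (0,5)
  6 ↦ (1,0)
  7 ↦ (1,1)
  8 ↦ (1,2)
  9 ↦ (1,3)
  10 ↦ (1,4)
  11 ↦ (1,5)
  12 ↦ (2,0)
  13 ↦ (2,1)
  14 ↦ (2,2)
  15 ↦ (2,3)
  16 ↦ (2,4)
  17 ↦ (2,5)
distinct pairs in image: 18 / 18 needed
  → bijection onto A×B; projections well-typed.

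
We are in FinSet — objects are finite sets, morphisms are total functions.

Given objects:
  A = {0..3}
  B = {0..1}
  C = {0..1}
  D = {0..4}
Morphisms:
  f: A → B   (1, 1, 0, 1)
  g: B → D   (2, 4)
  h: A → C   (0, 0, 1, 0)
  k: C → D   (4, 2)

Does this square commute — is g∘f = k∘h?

1) trace f;g:
  0 f→1 g→4
  1 f→1 g→4
  2 f→0 g→2
  3 f→1 g→4
  ⟦path⟧₁ = (4, 4, 2, 4)
2) trace h;k:
  0 h→0 k→4
  1 h→0 k→4
  2 h→1 k→2
  3 h→0 k→4
  ⟦path⟧₂ = (4, 4, 2, 4)
Equal? same morphism ✓

Answer: COMMUTES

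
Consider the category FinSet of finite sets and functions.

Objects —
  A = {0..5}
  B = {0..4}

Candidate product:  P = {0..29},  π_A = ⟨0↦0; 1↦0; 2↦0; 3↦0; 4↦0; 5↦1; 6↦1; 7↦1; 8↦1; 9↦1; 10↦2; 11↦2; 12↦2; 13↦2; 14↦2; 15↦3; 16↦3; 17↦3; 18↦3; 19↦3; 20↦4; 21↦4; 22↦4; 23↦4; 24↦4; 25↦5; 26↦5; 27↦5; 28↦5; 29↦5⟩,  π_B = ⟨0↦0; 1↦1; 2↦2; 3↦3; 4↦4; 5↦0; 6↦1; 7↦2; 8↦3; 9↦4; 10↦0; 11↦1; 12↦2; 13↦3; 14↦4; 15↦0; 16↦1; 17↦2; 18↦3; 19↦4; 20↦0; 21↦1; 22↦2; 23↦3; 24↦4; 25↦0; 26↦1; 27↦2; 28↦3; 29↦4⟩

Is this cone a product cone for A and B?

Answer: VALID PRODUCT

Derivation:
|A|·|B| = 6·5 = 30;  |P| = 30
Check the pairing map k ↦ (π_A(k), π_B(k)):
  0 ↦ (0,0)
  1 ↦ (0,1)
  2 ↦ (0,2)
  3 ↦ (0,3)
  4 ↦ (0,4)
  5 ↦ (1,0)
  6 ↦ (1,1)
  7 ↦ (1,2)
  8 ↦ (1,3)
  9 ↦ (1,4)
  10 ↦ (2,0)
  11 ↦ (2,1)
  12 ↦ (2,2)
  13 ↦ (2,3)
  14 ↦ (2,4)
  15 ↦ (3,0)
  16 ↦ (3,1)
  17 ↦ (3,2)
  18 ↦ (3,3)
  19 ↦ (3,4)
  20 ↦ (4,0)
  21 ↦ (4,1)
  22 ↦ (4,2)
  23 ↦ (4,3)
  24 ↦ (4,4)
  25 ↦ (5,0)
  26 ↦ (5,1)
  27 ↦ (5,2)
  28 ↦ (5,3)
  29 ↦ (5,4)
distinct pairs in image: 30 / 30 needed
  → bijection onto A×B; projections well-typed.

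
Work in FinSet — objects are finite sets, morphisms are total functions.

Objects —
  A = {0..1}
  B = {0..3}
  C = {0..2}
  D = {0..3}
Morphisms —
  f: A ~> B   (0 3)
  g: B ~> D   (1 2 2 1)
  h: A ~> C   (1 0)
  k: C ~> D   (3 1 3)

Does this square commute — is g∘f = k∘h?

Path 1 = f;g:
  0 f~>0 g~>1
  1 f~>3 g~>1
  result₁ = (1 1)
Path 2 = h;k:
  0 h~>1 k~>1
  1 h~>0 k~>3
  result₂ = (1 3)
Equal? differ; not commutative

Answer: DOES NOT COMMUTE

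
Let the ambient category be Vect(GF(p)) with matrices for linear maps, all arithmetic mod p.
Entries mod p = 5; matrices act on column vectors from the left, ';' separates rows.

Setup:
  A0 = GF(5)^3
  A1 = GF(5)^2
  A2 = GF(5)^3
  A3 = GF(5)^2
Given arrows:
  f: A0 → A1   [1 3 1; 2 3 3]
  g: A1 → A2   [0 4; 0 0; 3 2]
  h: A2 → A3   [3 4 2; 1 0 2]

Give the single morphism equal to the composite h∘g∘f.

Answer: [3 1 4; 2 2 0]

Trace:
  e0=⟨1,0,0⟩ f→⟨1,2⟩ g→⟨3,0,2⟩ h→⟨3,2⟩
  e1=⟨0,1,0⟩ f→⟨3,3⟩ g→⟨2,0,0⟩ h→⟨1,2⟩
  e2=⟨0,0,1⟩ f→⟨1,3⟩ g→⟨2,0,4⟩ h→⟨4,0⟩
result: [3 1 4; 2 2 0]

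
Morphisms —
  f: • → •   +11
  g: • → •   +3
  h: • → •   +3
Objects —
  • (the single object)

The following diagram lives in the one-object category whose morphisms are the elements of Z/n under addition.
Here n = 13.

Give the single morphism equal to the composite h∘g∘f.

  0 +11≡11 +3≡1 +3≡4  (mod 13)
composite: +4

Answer: +4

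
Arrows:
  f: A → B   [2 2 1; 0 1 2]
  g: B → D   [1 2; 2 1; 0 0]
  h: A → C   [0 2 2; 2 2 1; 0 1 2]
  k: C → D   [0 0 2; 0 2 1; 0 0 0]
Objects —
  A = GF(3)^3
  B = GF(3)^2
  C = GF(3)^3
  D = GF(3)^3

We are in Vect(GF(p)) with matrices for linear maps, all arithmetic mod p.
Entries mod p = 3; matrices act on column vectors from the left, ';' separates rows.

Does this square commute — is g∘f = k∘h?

1) trace f;g:
  e0=(1,0,0) f→(2,0) g→(2,1,0)
  e1=(0,1,0) f→(2,1) g→(1,2,0)
  e2=(0,0,1) f→(1,2) g→(2,1,0)
  ⟦path⟧₁ = [2 1 2; 1 2 1; 0 0 0]
2) trace h;k:
  e0=(1,0,0) h→(0,2,0) k→(0,1,0)
  e1=(0,1,0) h→(2,2,1) k→(2,2,0)
  e2=(0,0,1) h→(2,1,2) k→(1,1,0)
  ⟦path⟧₂ = [0 2 1; 1 2 1; 0 0 0]
Equal? distinct morphisms ✗

Answer: DOES NOT COMMUTE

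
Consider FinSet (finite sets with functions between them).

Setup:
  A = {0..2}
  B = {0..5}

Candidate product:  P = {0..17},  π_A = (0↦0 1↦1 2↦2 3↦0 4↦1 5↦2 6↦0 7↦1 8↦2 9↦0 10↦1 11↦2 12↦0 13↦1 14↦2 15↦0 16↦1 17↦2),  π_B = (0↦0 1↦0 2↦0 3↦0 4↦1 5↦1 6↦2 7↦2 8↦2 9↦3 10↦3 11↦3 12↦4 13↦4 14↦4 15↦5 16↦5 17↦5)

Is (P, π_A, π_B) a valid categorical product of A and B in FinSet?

Answer: NOT A VALID PRODUCT — duplicate pair at indices 0,3

Work:
|A|·|B| = 3·6 = 18;  |P| = 18
Check the pairing map k ↦ (π_A(k), π_B(k)):
  0 ↦ (0,0)
  1 ↦ (1,0)
  2 ↦ (2,0)
  3 ↦ (0,0)  ✗ repeats pair of k=0
  4 ↦ (1,1)
  5 ↦ (2,1)
  6 ↦ (0,2)
  7 ↦ (1,2)
  8 ↦ (2,2)
  9 ↦ (0,3)
  10 ↦ (1,3)
  11 ↦ (2,3)
  12 ↦ (0,4)
  13 ↦ (1,4)
  14 ↦ (2,4)
  15 ↦ (0,5)
  16 ↦ (1,5)
  17 ↦ (2,5)
distinct pairs in image: 17 / 18 needed
  → (0,0) hit at k=0 and k=3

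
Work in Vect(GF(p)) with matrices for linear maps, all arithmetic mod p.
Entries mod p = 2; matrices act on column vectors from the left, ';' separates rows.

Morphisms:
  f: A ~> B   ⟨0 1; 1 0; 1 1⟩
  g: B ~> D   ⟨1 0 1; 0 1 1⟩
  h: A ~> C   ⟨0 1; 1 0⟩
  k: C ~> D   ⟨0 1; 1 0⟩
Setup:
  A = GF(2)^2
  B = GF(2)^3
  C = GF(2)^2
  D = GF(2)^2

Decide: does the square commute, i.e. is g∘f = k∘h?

Answer: COMMUTES

Work:
Along f;g (path 1):
  e0=[1,0] f~>[0,1,1] g~>[1,0]
  e1=[0,1] f~>[1,0,1] g~>[0,1]
  result₁ = ⟨1 0; 0 1⟩
Along h;k (path 2):
  e0=[1,0] h~>[0,1] k~>[1,0]
  e1=[0,1] h~>[1,0] k~>[0,1]
  result₂ = ⟨1 0; 0 1⟩
Equal? equal; square commutes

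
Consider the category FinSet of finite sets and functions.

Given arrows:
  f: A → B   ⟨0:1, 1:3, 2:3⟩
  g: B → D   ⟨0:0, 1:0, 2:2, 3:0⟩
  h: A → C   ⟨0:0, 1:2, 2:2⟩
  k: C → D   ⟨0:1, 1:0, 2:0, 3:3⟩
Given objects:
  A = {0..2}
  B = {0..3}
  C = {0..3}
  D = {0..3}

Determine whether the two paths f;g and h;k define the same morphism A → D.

Path 1 = f;g:
  0 f→1 g→0
  1 f→3 g→0
  2 f→3 g→0
  composite₁ = ⟨0:0, 1:0, 2:0⟩
Path 2 = h;k:
  0 h→0 k→1
  1 h→2 k→0
  2 h→2 k→0
  composite₂ = ⟨0:1, 1:0, 2:0⟩
Equal? NO — does not commute

Answer: DOES NOT COMMUTE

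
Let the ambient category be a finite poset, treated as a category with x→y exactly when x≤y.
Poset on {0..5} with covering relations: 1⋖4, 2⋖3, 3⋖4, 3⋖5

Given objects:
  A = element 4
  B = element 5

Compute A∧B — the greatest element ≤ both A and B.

Answer: A∧B = 3

Work:
Lower bounds of A=4 and B=5: {2,3}
  2 ≤ 3
  3 ≤ 3
glb = 3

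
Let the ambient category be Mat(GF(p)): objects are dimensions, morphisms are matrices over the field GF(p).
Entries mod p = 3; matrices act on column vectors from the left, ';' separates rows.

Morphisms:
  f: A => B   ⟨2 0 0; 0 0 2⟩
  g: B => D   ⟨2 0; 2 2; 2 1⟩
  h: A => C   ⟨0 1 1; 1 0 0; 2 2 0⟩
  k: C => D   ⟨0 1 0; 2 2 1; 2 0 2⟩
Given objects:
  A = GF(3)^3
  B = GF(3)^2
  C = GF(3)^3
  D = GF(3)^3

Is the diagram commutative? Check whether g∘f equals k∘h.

Path 1 = f;g:
  e0=[1,0,0] f=>[2,0] g=>[1,1,1]
  e1=[0,1,0] f=>[0,0] g=>[0,0,0]
  e2=[0,0,1] f=>[0,2] g=>[0,1,2]
  result₁ = ⟨1 0 0; 1 0 1; 1 0 2⟩
Path 2 = h;k:
  e0=[1,0,0] h=>[0,1,2] k=>[1,1,1]
  e1=[0,1,0] h=>[1,0,2] k=>[0,1,0]
  e2=[0,0,1] h=>[1,0,0] k=>[0,2,2]
  result₂ = ⟨1 0 0; 1 1 2; 1 0 2⟩
Equal? differ; not commutative

Answer: DOES NOT COMMUTE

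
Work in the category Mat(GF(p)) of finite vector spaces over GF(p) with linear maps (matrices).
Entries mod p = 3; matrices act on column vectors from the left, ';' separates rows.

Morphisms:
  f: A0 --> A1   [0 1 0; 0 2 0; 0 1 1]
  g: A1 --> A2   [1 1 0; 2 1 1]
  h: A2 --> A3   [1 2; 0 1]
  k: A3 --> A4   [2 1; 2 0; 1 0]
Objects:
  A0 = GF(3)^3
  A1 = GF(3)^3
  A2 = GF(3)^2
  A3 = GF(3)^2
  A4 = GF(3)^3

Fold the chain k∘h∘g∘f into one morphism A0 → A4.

Answer: [0 1 2; 0 2 1; 0 1 2]

Derivation:
  e0=(1,0,0) f-->(0,0,0) g-->(0,0) h-->(0,0) k-->(0,0,0)
  e1=(0,1,0) f-->(1,2,1) g-->(0,2) h-->(1,2) k-->(1,2,1)
  e2=(0,0,1) f-->(0,0,1) g-->(0,1) h-->(2,1) k-->(2,1,2)
composite: [0 1 2; 0 2 1; 0 1 2]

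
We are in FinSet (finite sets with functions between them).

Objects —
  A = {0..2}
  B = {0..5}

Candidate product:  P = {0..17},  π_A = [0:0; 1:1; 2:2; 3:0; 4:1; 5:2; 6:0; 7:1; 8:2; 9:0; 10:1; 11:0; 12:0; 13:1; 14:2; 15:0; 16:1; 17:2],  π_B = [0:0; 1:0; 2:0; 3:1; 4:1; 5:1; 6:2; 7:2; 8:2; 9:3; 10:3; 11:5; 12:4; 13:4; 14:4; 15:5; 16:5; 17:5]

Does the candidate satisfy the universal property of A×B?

|A|·|B| = 3·6 = 18;  |P| = 18
Check the pairing map k ↦ (π_A(k), π_B(k)):
  0 : (0,0)
  1 : (1,0)
  2 : (2,0)
  3 : (0,1)
  4 : (1,1)
  5 : (2,1)
  6 : (0,2)
  7 : (1,2)
  8 : (2,2)
  9 : (0,3)
  10 : (1,3)
  11 : (0,5)
  12 : (0,4)
  13 : (1,4)
  14 : (2,4)
  15 : (0,5)  ✗ repeats pair of k=11
  16 : (1,5)
  17 : (2,5)
distinct pairs in image: 17 / 18 needed
  → (0,5) hit at k=11 and k=15

Answer: NOT A VALID PRODUCT — duplicate pair at indices 15,11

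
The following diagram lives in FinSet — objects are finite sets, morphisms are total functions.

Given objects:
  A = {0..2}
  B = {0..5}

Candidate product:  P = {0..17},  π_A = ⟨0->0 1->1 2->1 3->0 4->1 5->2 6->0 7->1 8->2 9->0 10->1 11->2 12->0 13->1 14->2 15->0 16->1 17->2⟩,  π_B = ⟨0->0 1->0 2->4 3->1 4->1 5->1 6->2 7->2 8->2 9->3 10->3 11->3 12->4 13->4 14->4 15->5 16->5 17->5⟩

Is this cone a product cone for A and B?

|A|·|B| = 3·6 = 18;  |P| = 18
Check the pairing map k ↦ (π_A(k), π_B(k)):
  0 -> (0,0)
  1 -> (1,0)
  2 -> (1,4)
  3 -> (0,1)
  4 -> (1,1)
  5 -> (2,1)
  6 -> (0,2)
  7 -> (1,2)
  8 -> (2,2)
  9 -> (0,3)
  10 -> (1,3)
  11 -> (2,3)
  12 -> (0,4)
  13 -> (1,4)  ✗ repeats pair of k=2
  14 -> (2,4)
  15 -> (0,5)
  16 -> (1,5)
  17 -> (2,5)
distinct pairs in image: 17 / 18 needed
  → (1,4) hit at k=2 and k=13

Answer: NOT A VALID PRODUCT — duplicate pair at indices 13,2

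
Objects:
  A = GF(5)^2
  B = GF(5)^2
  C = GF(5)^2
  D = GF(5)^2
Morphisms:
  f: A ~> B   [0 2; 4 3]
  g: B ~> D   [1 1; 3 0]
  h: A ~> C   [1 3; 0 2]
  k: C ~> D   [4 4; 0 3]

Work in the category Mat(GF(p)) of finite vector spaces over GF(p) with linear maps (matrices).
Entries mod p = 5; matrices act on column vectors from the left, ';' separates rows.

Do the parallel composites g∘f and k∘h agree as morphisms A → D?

Path 1 = f;g:
  e0=[1,0] f~>[0,4] g~>[4,0]
  e1=[0,1] f~>[2,3] g~>[0,1]
  composite₁ = [4 0; 0 1]
Path 2 = h;k:
  e0=[1,0] h~>[1,0] k~>[4,0]
  e1=[0,1] h~>[3,2] k~>[0,1]
  composite₂ = [4 0; 0 1]
Equal? equal; square commutes

Answer: COMMUTES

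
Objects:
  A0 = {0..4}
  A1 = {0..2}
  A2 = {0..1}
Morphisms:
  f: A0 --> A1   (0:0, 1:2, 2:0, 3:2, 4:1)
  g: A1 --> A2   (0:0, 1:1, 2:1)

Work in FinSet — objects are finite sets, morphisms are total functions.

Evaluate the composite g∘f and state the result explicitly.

  0 f-->0 g-->0
  1 f-->2 g-->1
  2 f-->0 g-->0
  3 f-->2 g-->1
  4 f-->1 g-->1
result: (0:0, 1:1, 2:0, 3:1, 4:1)

Answer: (0:0, 1:1, 2:0, 3:1, 4:1)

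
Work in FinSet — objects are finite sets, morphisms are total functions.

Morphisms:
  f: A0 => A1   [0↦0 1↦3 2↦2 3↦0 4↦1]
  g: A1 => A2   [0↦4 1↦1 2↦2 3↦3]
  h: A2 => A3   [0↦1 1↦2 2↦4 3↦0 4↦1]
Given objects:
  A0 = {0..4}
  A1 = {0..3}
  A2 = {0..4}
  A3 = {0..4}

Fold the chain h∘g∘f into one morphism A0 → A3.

  0 f=>0 g=>4 h=>1
  1 f=>3 g=>3 h=>0
  2 f=>2 g=>2 h=>4
  3 f=>0 g=>4 h=>1
  4 f=>1 g=>1 h=>2
⟦path⟧: [0↦1 1↦0 2↦4 3↦1 4↦2]

Answer: [0↦1 1↦0 2↦4 3↦1 4↦2]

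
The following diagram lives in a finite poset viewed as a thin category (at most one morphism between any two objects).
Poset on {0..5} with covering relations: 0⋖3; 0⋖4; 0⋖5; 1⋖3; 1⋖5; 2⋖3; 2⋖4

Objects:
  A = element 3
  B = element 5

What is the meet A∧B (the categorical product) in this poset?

Answer: NO MEET EXISTS

Trace:
{x : x≤A ∧ x≤B} = {0,1}  (A=3, B=5)
  maximal lower bounds 0 and 1 are incomparable: neither 0≤1 nor 1≤0
→ no greatest lower bound exists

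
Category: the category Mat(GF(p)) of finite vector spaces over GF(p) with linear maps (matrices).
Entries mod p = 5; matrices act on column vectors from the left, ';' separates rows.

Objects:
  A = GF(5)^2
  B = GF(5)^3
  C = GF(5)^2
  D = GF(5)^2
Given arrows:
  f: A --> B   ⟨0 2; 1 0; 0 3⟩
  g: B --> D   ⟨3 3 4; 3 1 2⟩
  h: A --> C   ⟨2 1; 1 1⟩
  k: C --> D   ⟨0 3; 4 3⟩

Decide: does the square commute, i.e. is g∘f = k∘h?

Path 1 = f;g:
  e0=⟨1,0⟩ f-->⟨0,1,0⟩ g-->⟨3,1⟩
  e1=⟨0,1⟩ f-->⟨2,0,3⟩ g-->⟨3,2⟩
  result₁ = ⟨3 3; 1 2⟩
Path 2 = h;k:
  e0=⟨1,0⟩ h-->⟨2,1⟩ k-->⟨3,1⟩
  e1=⟨0,1⟩ h-->⟨1,1⟩ k-->⟨3,2⟩
  result₂ = ⟨3 3; 1 2⟩
Equal? same morphism ✓

Answer: COMMUTES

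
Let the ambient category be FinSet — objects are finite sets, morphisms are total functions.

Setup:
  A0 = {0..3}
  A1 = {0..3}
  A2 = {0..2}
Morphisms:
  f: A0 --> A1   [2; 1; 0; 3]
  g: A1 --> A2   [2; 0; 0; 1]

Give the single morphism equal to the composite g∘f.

  0 f-->2 g-->0
  1 f-->1 g-->0
  2 f-->0 g-->2
  3 f-->3 g-->1
composite: [0; 0; 2; 1]

Answer: [0; 0; 2; 1]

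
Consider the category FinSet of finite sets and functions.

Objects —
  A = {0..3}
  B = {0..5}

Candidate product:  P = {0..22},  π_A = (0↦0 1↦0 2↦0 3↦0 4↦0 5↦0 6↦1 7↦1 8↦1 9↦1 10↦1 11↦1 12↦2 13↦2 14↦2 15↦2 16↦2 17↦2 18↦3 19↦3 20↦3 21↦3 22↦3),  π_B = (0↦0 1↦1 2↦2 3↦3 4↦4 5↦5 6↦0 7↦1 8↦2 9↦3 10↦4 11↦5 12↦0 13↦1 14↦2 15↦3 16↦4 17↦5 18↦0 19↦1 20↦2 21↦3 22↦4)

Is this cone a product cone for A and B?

|A|·|B| = 4·6 = 24;  |P| = 23
  → cardinalities differ; no bijection possible.

Answer: NOT A VALID PRODUCT — |P|=23 ≠ |A|·|B|=24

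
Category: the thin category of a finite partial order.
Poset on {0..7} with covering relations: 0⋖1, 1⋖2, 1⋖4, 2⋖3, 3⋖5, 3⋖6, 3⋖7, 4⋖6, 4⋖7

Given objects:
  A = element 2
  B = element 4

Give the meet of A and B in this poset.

{x : x<=A ∧ x<=B} = {0,1}  (A=2, B=4)
  0 <= 1
  1 <= 1
glb = 1

Answer: A∧B = 1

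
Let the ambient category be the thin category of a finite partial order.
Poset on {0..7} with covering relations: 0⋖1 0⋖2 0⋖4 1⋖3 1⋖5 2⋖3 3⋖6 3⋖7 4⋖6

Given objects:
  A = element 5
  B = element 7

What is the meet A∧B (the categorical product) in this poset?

Answer: A∧B = 1

Work:
Lower bounds of A=5 and B=7: {0,1}
  0 ⊑ 1
  1 ⊑ 1
glb = 1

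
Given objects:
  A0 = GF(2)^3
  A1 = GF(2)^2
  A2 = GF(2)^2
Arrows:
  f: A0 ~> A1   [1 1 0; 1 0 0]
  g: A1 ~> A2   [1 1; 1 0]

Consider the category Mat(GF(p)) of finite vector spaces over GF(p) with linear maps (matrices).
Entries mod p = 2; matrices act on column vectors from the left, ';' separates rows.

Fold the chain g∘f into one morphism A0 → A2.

  e0=⟨1,0,0⟩ f~>⟨1,1⟩ g~>⟨0,1⟩
  e1=⟨0,1,0⟩ f~>⟨1,0⟩ g~>⟨1,1⟩
  e2=⟨0,0,1⟩ f~>⟨0,0⟩ g~>⟨0,0⟩
⟦path⟧: [0 1 0; 1 1 0]

Answer: [0 1 0; 1 1 0]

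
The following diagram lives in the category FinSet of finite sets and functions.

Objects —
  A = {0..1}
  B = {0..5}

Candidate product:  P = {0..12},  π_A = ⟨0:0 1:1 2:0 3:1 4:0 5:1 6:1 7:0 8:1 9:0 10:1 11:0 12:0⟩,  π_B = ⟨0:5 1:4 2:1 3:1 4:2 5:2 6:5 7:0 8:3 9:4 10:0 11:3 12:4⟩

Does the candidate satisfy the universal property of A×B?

Answer: NOT A VALID PRODUCT — |P|=13 ≠ |A|·|B|=12

Derivation:
|A|·|B| = 2·6 = 12;  |P| = 13
  → cardinalities differ; no bijection possible.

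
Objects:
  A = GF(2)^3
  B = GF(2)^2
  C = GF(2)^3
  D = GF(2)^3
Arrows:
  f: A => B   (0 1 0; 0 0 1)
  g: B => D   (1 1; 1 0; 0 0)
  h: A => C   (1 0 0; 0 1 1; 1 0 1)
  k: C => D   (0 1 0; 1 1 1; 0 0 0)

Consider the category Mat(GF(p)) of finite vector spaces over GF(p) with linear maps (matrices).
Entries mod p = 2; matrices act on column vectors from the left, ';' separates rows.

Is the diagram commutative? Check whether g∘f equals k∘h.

1) trace f;g:
  e0=[1,0,0] f=>[0,0] g=>[0,0,0]
  e1=[0,1,0] f=>[1,0] g=>[1,1,0]
  e2=[0,0,1] f=>[0,1] g=>[1,0,0]
  ⟦path⟧₁ = (0 1 1; 0 1 0; 0 0 0)
2) trace h;k:
  e0=[1,0,0] h=>[1,0,1] k=>[0,0,0]
  e1=[0,1,0] h=>[0,1,0] k=>[1,1,0]
  e2=[0,0,1] h=>[0,1,1] k=>[1,0,0]
  ⟦path⟧₂ = (0 1 1; 0 1 0; 0 0 0)
Equal? same morphism ✓

Answer: COMMUTES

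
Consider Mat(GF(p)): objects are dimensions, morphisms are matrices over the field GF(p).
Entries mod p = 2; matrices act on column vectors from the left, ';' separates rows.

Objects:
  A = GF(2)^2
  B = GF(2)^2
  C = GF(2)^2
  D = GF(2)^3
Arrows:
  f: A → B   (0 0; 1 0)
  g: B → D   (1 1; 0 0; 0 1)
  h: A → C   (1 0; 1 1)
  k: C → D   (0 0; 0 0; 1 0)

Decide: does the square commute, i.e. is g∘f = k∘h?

Path 1 = f;g:
  e0=(1,0) f→(0,1) g→(1,0,1)
  e1=(0,1) f→(0,0) g→(0,0,0)
  composite₁ = (1 0; 0 0; 1 0)
Path 2 = h;k:
  e0=(1,0) h→(1,1) k→(0,0,1)
  e1=(0,1) h→(0,1) k→(0,0,0)
  composite₂ = (0 0; 0 0; 1 0)
Equal? NO — does not commute

Answer: DOES NOT COMMUTE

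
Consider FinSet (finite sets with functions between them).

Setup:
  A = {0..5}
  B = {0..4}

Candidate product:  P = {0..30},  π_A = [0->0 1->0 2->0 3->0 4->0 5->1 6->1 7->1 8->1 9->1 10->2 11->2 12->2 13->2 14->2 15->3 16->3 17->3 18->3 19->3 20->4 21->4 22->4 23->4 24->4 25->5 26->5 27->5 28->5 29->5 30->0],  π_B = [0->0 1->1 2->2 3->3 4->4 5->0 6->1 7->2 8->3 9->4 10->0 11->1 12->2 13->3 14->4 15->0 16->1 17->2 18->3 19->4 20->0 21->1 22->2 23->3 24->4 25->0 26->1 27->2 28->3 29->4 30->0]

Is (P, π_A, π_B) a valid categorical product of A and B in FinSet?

|A|·|B| = 6·5 = 30;  |P| = 31
  → cardinalities differ; no bijection possible.

Answer: NOT A VALID PRODUCT — |P|=31 ≠ |A|·|B|=30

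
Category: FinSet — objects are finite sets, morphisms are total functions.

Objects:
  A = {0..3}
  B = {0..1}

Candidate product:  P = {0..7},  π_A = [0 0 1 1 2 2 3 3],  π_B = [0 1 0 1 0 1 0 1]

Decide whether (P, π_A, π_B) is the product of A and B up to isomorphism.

|A|·|B| = 4·2 = 8;  |P| = 8
Check the pairing map k ↦ (π_A(k), π_B(k)):
  0 ↦ (0,0)
  1 ↦ (0,1)
  2 ↦ (1,0)
  3 ↦ (1,1)
  4 ↦ (2,0)
  5 ↦ (2,1)
  6 ↦ (3,0)
  7 ↦ (3,1)
distinct pairs in image: 8 / 8 needed
  → bijection onto A×B; projections well-typed.

Answer: VALID PRODUCT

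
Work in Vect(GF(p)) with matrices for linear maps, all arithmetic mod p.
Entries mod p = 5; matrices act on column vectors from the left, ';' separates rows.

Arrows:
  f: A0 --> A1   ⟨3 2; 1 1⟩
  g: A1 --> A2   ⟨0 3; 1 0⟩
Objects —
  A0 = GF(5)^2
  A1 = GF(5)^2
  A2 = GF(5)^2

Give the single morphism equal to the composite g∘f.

Answer: ⟨3 3; 3 2⟩

Derivation:
  e0=⟨1,0⟩ f-->⟨3,1⟩ g-->⟨3,3⟩
  e1=⟨0,1⟩ f-->⟨2,1⟩ g-->⟨3,2⟩
⟦path⟧: ⟨3 3; 3 2⟩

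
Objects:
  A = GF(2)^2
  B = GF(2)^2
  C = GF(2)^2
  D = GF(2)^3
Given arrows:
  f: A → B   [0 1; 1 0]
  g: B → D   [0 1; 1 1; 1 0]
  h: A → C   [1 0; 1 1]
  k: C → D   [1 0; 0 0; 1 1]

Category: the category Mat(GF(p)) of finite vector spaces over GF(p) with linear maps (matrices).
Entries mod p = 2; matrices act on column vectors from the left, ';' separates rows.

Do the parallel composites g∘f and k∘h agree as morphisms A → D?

Answer: DOES NOT COMMUTE

Derivation:
Along f;g (path 1):
  e0=(1,0) f→(0,1) g→(1,1,0)
  e1=(0,1) f→(1,0) g→(0,1,1)
  result₁ = [1 0; 1 1; 0 1]
Along h;k (path 2):
  e0=(1,0) h→(1,1) k→(1,0,0)
  e1=(0,1) h→(0,1) k→(0,0,1)
  result₂ = [1 0; 0 0; 0 1]
Equal? NO — does not commute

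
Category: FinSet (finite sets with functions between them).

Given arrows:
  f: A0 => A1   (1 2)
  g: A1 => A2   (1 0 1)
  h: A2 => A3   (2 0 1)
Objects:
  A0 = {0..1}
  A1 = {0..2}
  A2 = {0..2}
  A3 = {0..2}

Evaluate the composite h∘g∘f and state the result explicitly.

Answer: (2 0)

Derivation:
  0 f=>1 g=>0 h=>2
  1 f=>2 g=>1 h=>0
⟦path⟧: (2 0)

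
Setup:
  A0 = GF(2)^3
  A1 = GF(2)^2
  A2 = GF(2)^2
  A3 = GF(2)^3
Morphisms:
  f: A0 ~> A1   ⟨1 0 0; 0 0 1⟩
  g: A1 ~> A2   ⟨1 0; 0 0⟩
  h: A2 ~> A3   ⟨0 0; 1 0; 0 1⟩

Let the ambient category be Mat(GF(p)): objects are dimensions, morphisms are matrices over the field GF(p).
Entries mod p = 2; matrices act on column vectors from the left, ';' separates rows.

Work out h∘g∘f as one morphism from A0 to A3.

Answer: ⟨0 0 0; 1 0 0; 0 0 0⟩

Work:
  e0=⟨1,0,0⟩ f~>⟨1,0⟩ g~>⟨1,0⟩ h~>⟨0,1,0⟩
  e1=⟨0,1,0⟩ f~>⟨0,0⟩ g~>⟨0,0⟩ h~>⟨0,0,0⟩
  e2=⟨0,0,1⟩ f~>⟨0,1⟩ g~>⟨0,0⟩ h~>⟨0,0,0⟩
composite: ⟨0 0 0; 1 0 0; 0 0 0⟩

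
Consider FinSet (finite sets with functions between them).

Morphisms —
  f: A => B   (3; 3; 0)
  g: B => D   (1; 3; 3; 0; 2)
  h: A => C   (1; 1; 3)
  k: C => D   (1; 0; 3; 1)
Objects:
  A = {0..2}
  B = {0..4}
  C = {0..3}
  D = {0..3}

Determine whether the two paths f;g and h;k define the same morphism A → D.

1) trace f;g:
  0 f=>3 g=>0
  1 f=>3 g=>0
  2 f=>0 g=>1
  ⟦path⟧₁ = (0; 0; 1)
2) trace h;k:
  0 h=>1 k=>0
  1 h=>1 k=>0
  2 h=>3 k=>1
  ⟦path⟧₂ = (0; 0; 1)
Equal? equal; square commutes

Answer: COMMUTES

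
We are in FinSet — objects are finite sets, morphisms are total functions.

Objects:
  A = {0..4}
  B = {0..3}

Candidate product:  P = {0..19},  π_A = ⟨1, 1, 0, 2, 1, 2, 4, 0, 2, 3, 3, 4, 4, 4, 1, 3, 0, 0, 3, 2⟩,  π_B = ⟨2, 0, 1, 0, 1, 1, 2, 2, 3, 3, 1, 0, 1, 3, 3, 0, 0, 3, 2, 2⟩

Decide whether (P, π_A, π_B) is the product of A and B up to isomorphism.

|A|·|B| = 5·4 = 20;  |P| = 20
Check the pairing map k ↦ (π_A(k), π_B(k)):
  0 -> (1,2)
  1 -> (1,0)
  2 -> (0,1)
  3 -> (2,0)
  4 -> (1,1)
  5 -> (2,1)
  6 -> (4,2)
  7 -> (0,2)
  8 -> (2,3)
  9 -> (3,3)
  10 -> (3,1)
  11 -> (4,0)
  12 -> (4,1)
  13 -> (4,3)
  14 -> (1,3)
  15 -> (3,0)
  16 -> (0,0)
  17 -> (0,3)
  18 -> (3,2)
  19 -> (2,2)
distinct pairs in image: 20 / 20 needed
  → bijection onto A×B; projections well-typed.

Answer: VALID PRODUCT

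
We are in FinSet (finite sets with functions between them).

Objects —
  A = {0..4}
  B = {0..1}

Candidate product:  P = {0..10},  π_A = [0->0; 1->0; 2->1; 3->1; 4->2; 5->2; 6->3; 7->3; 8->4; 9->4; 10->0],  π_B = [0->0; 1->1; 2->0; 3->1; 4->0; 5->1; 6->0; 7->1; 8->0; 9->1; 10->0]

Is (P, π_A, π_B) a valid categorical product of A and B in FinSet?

Answer: NOT A VALID PRODUCT — |P|=11 ≠ |A|·|B|=10

Work:
|A|·|B| = 5·2 = 10;  |P| = 11
  → cardinalities differ; no bijection possible.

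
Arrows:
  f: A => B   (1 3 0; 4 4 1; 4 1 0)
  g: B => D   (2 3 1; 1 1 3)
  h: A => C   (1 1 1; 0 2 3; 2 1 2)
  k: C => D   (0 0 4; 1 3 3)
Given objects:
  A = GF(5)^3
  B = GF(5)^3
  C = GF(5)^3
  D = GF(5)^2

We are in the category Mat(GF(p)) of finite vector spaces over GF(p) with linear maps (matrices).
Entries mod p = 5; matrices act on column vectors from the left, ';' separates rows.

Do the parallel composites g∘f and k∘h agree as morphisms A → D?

Answer: COMMUTES

Work:
Along f;g (path 1):
  e0=⟨1,0,0⟩ f=>⟨1,4,4⟩ g=>⟨3,2⟩
  e1=⟨0,1,0⟩ f=>⟨3,4,1⟩ g=>⟨4,0⟩
  e2=⟨0,0,1⟩ f=>⟨0,1,0⟩ g=>⟨3,1⟩
  ⟦path⟧₁ = (3 4 3; 2 0 1)
Along h;k (path 2):
  e0=⟨1,0,0⟩ h=>⟨1,0,2⟩ k=>⟨3,2⟩
  e1=⟨0,1,0⟩ h=>⟨1,2,1⟩ k=>⟨4,0⟩
  e2=⟨0,0,1⟩ h=>⟨1,3,2⟩ k=>⟨3,1⟩
  ⟦path⟧₂ = (3 4 3; 2 0 1)
Equal? equal; square commutes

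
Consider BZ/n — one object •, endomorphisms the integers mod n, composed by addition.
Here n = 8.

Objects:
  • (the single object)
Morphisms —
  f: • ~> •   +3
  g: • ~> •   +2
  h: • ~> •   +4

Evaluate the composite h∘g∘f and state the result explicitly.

Answer: +1

Trace:
  0 +3≡3 +2≡5 +4≡1  (mod 8)
composite: +1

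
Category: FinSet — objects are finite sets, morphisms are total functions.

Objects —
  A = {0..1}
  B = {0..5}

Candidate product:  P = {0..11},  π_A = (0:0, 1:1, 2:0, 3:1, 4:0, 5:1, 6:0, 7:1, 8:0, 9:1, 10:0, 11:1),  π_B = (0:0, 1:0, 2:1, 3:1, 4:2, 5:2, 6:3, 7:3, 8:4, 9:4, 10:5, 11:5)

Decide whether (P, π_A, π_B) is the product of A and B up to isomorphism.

Answer: VALID PRODUCT

Trace:
|A|·|B| = 2·6 = 12;  |P| = 12
Check the pairing map k ↦ (π_A(k), π_B(k)):
  0 : (0,0)
  1 : (1,0)
  2 : (0,1)
  3 : (1,1)
  4 : (0,2)
  5 : (1,2)
  6 : (0,3)
  7 : (1,3)
  8 : (0,4)
  9 : (1,4)
  10 : (0,5)
  11 : (1,5)
distinct pairs in image: 12 / 12 needed
  → bijection onto A×B; projections well-typed.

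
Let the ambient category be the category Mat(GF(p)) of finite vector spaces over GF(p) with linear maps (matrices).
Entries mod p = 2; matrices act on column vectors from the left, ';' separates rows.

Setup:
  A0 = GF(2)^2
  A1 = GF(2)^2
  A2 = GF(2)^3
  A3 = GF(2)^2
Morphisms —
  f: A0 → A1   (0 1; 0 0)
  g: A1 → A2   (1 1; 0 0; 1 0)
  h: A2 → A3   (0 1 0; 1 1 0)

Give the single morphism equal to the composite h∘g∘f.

  e0=[1,0] f→[0,0] g→[0,0,0] h→[0,0]
  e1=[0,1] f→[1,0] g→[1,0,1] h→[0,1]
composite: (0 0; 0 1)

Answer: (0 0; 0 1)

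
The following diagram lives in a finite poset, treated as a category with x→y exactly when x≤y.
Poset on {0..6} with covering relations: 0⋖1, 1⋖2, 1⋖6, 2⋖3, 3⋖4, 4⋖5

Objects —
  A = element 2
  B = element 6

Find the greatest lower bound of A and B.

{x : x≤A ∧ x≤B} = {0,1}  (A=2, B=6)
  0 ≤ 1
  1 ≤ 1
glb = 1

Answer: A∧B = 1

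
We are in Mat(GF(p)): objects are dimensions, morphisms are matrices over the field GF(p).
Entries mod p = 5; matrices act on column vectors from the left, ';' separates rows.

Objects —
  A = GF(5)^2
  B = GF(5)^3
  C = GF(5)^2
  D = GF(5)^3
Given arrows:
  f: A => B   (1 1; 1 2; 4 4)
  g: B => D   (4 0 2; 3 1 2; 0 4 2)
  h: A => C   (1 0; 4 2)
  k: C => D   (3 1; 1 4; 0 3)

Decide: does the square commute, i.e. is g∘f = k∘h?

Along f;g (path 1):
  e0=(1,0) f=>(1,1,4) g=>(2,2,2)
  e1=(0,1) f=>(1,2,4) g=>(2,3,1)
  ⟦path⟧₁ = (2 2; 2 3; 2 1)
Along h;k (path 2):
  e0=(1,0) h=>(1,4) k=>(2,2,2)
  e1=(0,1) h=>(0,2) k=>(2,3,1)
  ⟦path⟧₂ = (2 2; 2 3; 2 1)
Equal? equal; square commutes

Answer: COMMUTES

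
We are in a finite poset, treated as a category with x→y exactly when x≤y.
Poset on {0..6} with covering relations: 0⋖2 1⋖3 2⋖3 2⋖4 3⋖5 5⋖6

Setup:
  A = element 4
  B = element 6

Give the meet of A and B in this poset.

Answer: A∧B = 2

Derivation:
Lower bounds of A=4 and B=6: {0,2}
  0 ⊑ 2
  2 ⊑ 2
glb = 2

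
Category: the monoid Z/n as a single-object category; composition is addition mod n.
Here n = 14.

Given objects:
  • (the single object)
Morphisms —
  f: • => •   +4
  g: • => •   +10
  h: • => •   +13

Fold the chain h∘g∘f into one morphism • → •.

Answer: +13

Derivation:
  0 +4≡4 +10≡0 +13≡13  (mod 14)
result: +13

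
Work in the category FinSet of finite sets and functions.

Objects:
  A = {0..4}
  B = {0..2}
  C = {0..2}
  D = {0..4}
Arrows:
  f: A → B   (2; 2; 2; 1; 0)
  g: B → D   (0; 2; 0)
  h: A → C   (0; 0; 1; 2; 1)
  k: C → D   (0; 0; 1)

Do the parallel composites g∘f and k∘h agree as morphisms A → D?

Path 1 = f;g:
  0 f→2 g→0
  1 f→2 g→0
  2 f→2 g→0
  3 f→1 g→2
  4 f→0 g→0
  composite₁ = (0; 0; 0; 2; 0)
Path 2 = h;k:
  0 h→0 k→0
  1 h→0 k→0
  2 h→1 k→0
  3 h→2 k→1
  4 h→1 k→0
  composite₂ = (0; 0; 0; 1; 0)
Equal? distinct morphisms ✗

Answer: DOES NOT COMMUTE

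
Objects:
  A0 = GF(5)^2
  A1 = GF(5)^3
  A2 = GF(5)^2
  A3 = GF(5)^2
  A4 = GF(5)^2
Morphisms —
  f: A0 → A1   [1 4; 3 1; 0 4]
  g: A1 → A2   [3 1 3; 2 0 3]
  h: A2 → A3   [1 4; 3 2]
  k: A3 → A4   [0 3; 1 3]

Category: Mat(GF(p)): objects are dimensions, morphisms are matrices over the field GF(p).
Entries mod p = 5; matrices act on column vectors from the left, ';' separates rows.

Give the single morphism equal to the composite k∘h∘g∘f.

Answer: [1 0; 0 0]

Derivation:
  e0=(1,0) f→(1,3,0) g→(1,2) h→(4,2) k→(1,0)
  e1=(0,1) f→(4,1,4) g→(0,0) h→(0,0) k→(0,0)
composite: [1 0; 0 0]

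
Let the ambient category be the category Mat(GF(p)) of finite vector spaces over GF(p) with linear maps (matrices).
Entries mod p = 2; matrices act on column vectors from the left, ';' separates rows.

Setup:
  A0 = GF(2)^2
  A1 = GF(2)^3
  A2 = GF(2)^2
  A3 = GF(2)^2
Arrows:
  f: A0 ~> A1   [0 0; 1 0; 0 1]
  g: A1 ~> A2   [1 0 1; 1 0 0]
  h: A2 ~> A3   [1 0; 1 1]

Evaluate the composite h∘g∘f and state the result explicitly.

  e0=[1,0] f~>[0,1,0] g~>[0,0] h~>[0,0]
  e1=[0,1] f~>[0,0,1] g~>[1,0] h~>[1,1]
result: [0 1; 0 1]

Answer: [0 1; 0 1]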